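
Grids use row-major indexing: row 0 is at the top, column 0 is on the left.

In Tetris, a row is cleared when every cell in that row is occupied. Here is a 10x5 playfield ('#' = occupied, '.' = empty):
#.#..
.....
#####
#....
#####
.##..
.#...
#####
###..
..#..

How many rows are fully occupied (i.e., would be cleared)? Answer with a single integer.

Answer: 3

Derivation:
Check each row:
  row 0: 3 empty cells -> not full
  row 1: 5 empty cells -> not full
  row 2: 0 empty cells -> FULL (clear)
  row 3: 4 empty cells -> not full
  row 4: 0 empty cells -> FULL (clear)
  row 5: 3 empty cells -> not full
  row 6: 4 empty cells -> not full
  row 7: 0 empty cells -> FULL (clear)
  row 8: 2 empty cells -> not full
  row 9: 4 empty cells -> not full
Total rows cleared: 3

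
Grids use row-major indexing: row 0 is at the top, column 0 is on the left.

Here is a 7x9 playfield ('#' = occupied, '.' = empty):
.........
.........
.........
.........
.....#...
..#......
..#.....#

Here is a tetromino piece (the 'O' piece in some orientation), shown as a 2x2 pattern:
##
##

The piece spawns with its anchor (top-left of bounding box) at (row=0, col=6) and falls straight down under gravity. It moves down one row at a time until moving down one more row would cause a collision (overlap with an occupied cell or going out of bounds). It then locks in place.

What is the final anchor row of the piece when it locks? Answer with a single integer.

Answer: 5

Derivation:
Spawn at (row=0, col=6). Try each row:
  row 0: fits
  row 1: fits
  row 2: fits
  row 3: fits
  row 4: fits
  row 5: fits
  row 6: blocked -> lock at row 5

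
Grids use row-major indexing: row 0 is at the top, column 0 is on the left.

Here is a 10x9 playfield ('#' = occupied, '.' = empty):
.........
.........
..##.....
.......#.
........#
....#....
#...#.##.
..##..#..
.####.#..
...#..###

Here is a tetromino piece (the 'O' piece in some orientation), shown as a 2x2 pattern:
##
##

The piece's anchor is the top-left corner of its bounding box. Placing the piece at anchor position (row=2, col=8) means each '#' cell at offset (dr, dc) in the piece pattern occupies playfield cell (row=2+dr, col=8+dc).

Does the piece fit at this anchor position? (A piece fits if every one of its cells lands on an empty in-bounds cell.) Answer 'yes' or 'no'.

Check each piece cell at anchor (2, 8):
  offset (0,0) -> (2,8): empty -> OK
  offset (0,1) -> (2,9): out of bounds -> FAIL
  offset (1,0) -> (3,8): empty -> OK
  offset (1,1) -> (3,9): out of bounds -> FAIL
All cells valid: no

Answer: no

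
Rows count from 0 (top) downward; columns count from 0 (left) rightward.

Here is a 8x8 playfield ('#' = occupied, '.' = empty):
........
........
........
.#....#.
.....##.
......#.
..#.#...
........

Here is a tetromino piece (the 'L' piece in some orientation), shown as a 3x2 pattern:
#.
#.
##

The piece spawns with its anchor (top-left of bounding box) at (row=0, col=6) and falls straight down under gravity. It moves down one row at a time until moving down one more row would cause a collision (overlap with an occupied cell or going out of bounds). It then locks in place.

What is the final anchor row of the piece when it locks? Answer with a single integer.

Spawn at (row=0, col=6). Try each row:
  row 0: fits
  row 1: blocked -> lock at row 0

Answer: 0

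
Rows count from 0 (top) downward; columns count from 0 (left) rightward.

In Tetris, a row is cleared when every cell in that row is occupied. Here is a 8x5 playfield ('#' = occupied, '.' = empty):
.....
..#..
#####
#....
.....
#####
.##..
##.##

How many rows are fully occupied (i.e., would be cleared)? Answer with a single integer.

Answer: 2

Derivation:
Check each row:
  row 0: 5 empty cells -> not full
  row 1: 4 empty cells -> not full
  row 2: 0 empty cells -> FULL (clear)
  row 3: 4 empty cells -> not full
  row 4: 5 empty cells -> not full
  row 5: 0 empty cells -> FULL (clear)
  row 6: 3 empty cells -> not full
  row 7: 1 empty cell -> not full
Total rows cleared: 2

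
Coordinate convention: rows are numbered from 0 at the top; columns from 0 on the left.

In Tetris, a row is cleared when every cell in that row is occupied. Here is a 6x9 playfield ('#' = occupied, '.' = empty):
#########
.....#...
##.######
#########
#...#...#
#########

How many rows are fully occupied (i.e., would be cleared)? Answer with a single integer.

Answer: 3

Derivation:
Check each row:
  row 0: 0 empty cells -> FULL (clear)
  row 1: 8 empty cells -> not full
  row 2: 1 empty cell -> not full
  row 3: 0 empty cells -> FULL (clear)
  row 4: 6 empty cells -> not full
  row 5: 0 empty cells -> FULL (clear)
Total rows cleared: 3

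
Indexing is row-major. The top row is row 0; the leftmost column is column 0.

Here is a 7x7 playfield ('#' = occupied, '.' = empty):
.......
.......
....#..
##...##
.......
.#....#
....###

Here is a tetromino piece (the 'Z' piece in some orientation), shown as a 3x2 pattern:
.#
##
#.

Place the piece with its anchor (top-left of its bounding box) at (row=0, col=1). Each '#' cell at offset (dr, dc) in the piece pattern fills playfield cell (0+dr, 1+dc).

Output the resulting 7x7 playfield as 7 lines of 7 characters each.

Answer: ..#....
.##....
.#..#..
##...##
.......
.#....#
....###

Derivation:
Fill (0+0,1+1) = (0,2)
Fill (0+1,1+0) = (1,1)
Fill (0+1,1+1) = (1,2)
Fill (0+2,1+0) = (2,1)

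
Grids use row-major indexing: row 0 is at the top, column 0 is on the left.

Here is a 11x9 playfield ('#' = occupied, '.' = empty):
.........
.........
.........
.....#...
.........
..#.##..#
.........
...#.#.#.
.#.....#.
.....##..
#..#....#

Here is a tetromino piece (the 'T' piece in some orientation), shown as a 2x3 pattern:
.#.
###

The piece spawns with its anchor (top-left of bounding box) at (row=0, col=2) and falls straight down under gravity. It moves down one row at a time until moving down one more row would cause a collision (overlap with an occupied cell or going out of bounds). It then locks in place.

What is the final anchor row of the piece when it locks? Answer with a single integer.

Answer: 3

Derivation:
Spawn at (row=0, col=2). Try each row:
  row 0: fits
  row 1: fits
  row 2: fits
  row 3: fits
  row 4: blocked -> lock at row 3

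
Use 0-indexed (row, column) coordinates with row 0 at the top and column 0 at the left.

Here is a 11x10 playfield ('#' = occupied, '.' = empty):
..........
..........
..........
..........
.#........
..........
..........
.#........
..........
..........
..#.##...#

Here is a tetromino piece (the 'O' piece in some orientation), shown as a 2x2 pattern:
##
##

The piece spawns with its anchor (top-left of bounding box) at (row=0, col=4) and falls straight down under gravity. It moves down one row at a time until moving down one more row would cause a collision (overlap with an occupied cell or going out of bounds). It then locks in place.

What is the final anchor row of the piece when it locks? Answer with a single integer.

Answer: 8

Derivation:
Spawn at (row=0, col=4). Try each row:
  row 0: fits
  row 1: fits
  row 2: fits
  row 3: fits
  row 4: fits
  row 5: fits
  row 6: fits
  row 7: fits
  row 8: fits
  row 9: blocked -> lock at row 8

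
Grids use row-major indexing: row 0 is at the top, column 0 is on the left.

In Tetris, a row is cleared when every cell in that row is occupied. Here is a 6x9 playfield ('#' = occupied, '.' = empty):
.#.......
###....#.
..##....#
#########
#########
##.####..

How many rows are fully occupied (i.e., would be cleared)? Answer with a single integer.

Answer: 2

Derivation:
Check each row:
  row 0: 8 empty cells -> not full
  row 1: 5 empty cells -> not full
  row 2: 6 empty cells -> not full
  row 3: 0 empty cells -> FULL (clear)
  row 4: 0 empty cells -> FULL (clear)
  row 5: 3 empty cells -> not full
Total rows cleared: 2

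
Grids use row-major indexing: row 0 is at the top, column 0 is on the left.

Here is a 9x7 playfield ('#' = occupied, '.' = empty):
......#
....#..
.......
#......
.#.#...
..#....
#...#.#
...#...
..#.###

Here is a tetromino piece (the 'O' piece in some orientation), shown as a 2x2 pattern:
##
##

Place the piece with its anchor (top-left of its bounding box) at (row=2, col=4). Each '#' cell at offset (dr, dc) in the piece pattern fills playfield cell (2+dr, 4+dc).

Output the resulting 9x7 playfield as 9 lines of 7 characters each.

Answer: ......#
....#..
....##.
#...##.
.#.#...
..#....
#...#.#
...#...
..#.###

Derivation:
Fill (2+0,4+0) = (2,4)
Fill (2+0,4+1) = (2,5)
Fill (2+1,4+0) = (3,4)
Fill (2+1,4+1) = (3,5)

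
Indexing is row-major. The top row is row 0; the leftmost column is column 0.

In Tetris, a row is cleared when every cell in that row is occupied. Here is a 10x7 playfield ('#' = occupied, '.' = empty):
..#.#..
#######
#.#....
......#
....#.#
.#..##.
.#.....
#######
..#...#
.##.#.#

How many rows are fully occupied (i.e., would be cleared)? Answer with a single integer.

Answer: 2

Derivation:
Check each row:
  row 0: 5 empty cells -> not full
  row 1: 0 empty cells -> FULL (clear)
  row 2: 5 empty cells -> not full
  row 3: 6 empty cells -> not full
  row 4: 5 empty cells -> not full
  row 5: 4 empty cells -> not full
  row 6: 6 empty cells -> not full
  row 7: 0 empty cells -> FULL (clear)
  row 8: 5 empty cells -> not full
  row 9: 3 empty cells -> not full
Total rows cleared: 2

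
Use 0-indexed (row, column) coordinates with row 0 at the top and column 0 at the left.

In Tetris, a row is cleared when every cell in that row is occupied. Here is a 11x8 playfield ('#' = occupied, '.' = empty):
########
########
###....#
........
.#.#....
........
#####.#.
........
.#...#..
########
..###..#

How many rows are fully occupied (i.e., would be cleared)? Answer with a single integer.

Answer: 3

Derivation:
Check each row:
  row 0: 0 empty cells -> FULL (clear)
  row 1: 0 empty cells -> FULL (clear)
  row 2: 4 empty cells -> not full
  row 3: 8 empty cells -> not full
  row 4: 6 empty cells -> not full
  row 5: 8 empty cells -> not full
  row 6: 2 empty cells -> not full
  row 7: 8 empty cells -> not full
  row 8: 6 empty cells -> not full
  row 9: 0 empty cells -> FULL (clear)
  row 10: 4 empty cells -> not full
Total rows cleared: 3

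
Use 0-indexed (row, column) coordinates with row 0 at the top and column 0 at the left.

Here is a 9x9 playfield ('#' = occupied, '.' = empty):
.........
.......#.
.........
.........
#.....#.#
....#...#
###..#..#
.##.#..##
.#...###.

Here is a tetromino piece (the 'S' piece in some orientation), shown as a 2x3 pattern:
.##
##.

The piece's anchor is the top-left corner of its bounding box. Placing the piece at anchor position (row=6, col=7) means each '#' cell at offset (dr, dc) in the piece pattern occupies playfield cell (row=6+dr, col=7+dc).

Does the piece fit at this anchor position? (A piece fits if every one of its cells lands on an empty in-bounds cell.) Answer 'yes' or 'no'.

Answer: no

Derivation:
Check each piece cell at anchor (6, 7):
  offset (0,1) -> (6,8): occupied ('#') -> FAIL
  offset (0,2) -> (6,9): out of bounds -> FAIL
  offset (1,0) -> (7,7): occupied ('#') -> FAIL
  offset (1,1) -> (7,8): occupied ('#') -> FAIL
All cells valid: no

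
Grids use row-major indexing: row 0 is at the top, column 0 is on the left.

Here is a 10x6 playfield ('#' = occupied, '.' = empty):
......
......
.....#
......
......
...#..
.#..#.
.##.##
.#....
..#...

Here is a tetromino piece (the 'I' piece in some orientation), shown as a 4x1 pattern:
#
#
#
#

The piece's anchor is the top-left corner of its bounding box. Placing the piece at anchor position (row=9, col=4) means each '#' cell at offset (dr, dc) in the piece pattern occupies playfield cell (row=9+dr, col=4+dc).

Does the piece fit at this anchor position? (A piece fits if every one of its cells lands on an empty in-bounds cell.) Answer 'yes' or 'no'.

Check each piece cell at anchor (9, 4):
  offset (0,0) -> (9,4): empty -> OK
  offset (1,0) -> (10,4): out of bounds -> FAIL
  offset (2,0) -> (11,4): out of bounds -> FAIL
  offset (3,0) -> (12,4): out of bounds -> FAIL
All cells valid: no

Answer: no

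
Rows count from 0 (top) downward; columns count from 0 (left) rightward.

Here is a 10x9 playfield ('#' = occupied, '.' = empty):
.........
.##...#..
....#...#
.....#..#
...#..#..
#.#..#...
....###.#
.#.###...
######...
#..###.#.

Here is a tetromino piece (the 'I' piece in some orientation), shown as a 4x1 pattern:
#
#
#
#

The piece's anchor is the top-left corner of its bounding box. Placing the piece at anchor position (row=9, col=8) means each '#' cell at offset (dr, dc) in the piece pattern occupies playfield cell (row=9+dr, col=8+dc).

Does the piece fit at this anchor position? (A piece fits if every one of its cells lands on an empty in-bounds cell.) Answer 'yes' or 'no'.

Answer: no

Derivation:
Check each piece cell at anchor (9, 8):
  offset (0,0) -> (9,8): empty -> OK
  offset (1,0) -> (10,8): out of bounds -> FAIL
  offset (2,0) -> (11,8): out of bounds -> FAIL
  offset (3,0) -> (12,8): out of bounds -> FAIL
All cells valid: no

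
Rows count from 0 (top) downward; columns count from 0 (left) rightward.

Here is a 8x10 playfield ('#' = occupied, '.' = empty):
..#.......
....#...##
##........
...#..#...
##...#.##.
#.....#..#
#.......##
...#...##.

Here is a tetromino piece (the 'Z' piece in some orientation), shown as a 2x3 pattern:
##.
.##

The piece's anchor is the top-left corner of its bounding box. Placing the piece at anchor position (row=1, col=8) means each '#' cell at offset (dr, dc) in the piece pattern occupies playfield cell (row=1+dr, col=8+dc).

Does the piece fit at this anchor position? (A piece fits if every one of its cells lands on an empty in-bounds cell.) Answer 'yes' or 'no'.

Answer: no

Derivation:
Check each piece cell at anchor (1, 8):
  offset (0,0) -> (1,8): occupied ('#') -> FAIL
  offset (0,1) -> (1,9): occupied ('#') -> FAIL
  offset (1,1) -> (2,9): empty -> OK
  offset (1,2) -> (2,10): out of bounds -> FAIL
All cells valid: no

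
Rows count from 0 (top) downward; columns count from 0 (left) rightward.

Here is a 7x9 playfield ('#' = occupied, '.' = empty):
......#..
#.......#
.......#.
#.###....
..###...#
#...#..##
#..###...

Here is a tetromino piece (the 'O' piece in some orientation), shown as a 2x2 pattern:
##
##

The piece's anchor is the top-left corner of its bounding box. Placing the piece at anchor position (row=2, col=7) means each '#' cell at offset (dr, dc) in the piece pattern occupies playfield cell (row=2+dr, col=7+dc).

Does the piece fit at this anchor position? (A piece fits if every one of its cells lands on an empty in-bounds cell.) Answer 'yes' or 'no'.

Answer: no

Derivation:
Check each piece cell at anchor (2, 7):
  offset (0,0) -> (2,7): occupied ('#') -> FAIL
  offset (0,1) -> (2,8): empty -> OK
  offset (1,0) -> (3,7): empty -> OK
  offset (1,1) -> (3,8): empty -> OK
All cells valid: no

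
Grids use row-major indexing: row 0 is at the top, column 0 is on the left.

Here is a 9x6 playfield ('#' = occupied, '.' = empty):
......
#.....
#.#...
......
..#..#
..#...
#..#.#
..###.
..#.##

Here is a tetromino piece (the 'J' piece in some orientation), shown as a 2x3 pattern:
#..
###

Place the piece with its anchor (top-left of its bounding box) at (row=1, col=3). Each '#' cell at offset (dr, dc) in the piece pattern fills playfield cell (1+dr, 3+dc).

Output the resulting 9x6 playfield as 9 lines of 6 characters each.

Fill (1+0,3+0) = (1,3)
Fill (1+1,3+0) = (2,3)
Fill (1+1,3+1) = (2,4)
Fill (1+1,3+2) = (2,5)

Answer: ......
#..#..
#.####
......
..#..#
..#...
#..#.#
..###.
..#.##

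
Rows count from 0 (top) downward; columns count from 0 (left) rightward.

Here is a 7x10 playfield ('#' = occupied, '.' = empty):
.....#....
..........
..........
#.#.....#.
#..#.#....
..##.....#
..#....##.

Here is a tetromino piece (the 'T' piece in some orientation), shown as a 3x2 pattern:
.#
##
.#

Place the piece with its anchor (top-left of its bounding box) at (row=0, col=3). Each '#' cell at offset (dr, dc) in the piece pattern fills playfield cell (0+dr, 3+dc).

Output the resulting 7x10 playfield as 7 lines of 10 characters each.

Answer: ....##....
...##.....
....#.....
#.#.....#.
#..#.#....
..##.....#
..#....##.

Derivation:
Fill (0+0,3+1) = (0,4)
Fill (0+1,3+0) = (1,3)
Fill (0+1,3+1) = (1,4)
Fill (0+2,3+1) = (2,4)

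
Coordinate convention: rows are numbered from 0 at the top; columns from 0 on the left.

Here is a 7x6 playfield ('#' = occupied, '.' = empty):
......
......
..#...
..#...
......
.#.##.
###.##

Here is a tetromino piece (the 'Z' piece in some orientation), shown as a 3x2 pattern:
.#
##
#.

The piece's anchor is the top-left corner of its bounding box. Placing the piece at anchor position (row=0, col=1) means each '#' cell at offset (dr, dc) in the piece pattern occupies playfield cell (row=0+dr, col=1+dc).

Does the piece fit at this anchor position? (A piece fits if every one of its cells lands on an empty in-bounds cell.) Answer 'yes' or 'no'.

Check each piece cell at anchor (0, 1):
  offset (0,1) -> (0,2): empty -> OK
  offset (1,0) -> (1,1): empty -> OK
  offset (1,1) -> (1,2): empty -> OK
  offset (2,0) -> (2,1): empty -> OK
All cells valid: yes

Answer: yes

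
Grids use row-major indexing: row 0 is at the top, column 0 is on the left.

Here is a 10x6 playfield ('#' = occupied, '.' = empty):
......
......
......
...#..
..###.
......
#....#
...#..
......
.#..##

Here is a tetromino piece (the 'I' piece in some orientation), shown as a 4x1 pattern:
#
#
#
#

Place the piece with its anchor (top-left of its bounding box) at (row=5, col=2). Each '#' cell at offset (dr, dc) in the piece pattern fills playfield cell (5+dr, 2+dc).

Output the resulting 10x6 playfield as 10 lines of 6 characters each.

Fill (5+0,2+0) = (5,2)
Fill (5+1,2+0) = (6,2)
Fill (5+2,2+0) = (7,2)
Fill (5+3,2+0) = (8,2)

Answer: ......
......
......
...#..
..###.
..#...
#.#..#
..##..
..#...
.#..##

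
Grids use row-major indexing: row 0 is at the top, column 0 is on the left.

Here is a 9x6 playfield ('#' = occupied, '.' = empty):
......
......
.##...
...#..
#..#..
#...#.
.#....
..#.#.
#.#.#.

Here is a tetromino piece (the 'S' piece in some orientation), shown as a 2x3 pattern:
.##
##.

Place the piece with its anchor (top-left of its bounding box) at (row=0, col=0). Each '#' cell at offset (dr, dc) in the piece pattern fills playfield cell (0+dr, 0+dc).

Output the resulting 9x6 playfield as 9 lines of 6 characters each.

Fill (0+0,0+1) = (0,1)
Fill (0+0,0+2) = (0,2)
Fill (0+1,0+0) = (1,0)
Fill (0+1,0+1) = (1,1)

Answer: .##...
##....
.##...
...#..
#..#..
#...#.
.#....
..#.#.
#.#.#.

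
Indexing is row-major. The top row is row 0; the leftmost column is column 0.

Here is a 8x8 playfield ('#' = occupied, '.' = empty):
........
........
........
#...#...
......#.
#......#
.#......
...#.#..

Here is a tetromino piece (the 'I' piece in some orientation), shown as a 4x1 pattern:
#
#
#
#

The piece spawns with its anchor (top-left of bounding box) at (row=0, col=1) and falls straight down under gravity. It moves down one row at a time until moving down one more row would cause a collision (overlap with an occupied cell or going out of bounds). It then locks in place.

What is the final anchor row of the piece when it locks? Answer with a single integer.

Spawn at (row=0, col=1). Try each row:
  row 0: fits
  row 1: fits
  row 2: fits
  row 3: blocked -> lock at row 2

Answer: 2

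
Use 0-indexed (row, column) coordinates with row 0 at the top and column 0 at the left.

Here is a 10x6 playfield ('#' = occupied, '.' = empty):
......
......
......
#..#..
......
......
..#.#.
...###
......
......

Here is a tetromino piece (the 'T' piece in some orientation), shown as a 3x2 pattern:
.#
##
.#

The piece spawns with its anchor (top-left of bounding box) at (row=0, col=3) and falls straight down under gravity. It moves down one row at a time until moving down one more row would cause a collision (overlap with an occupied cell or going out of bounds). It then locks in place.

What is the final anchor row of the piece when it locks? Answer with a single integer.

Spawn at (row=0, col=3). Try each row:
  row 0: fits
  row 1: fits
  row 2: blocked -> lock at row 1

Answer: 1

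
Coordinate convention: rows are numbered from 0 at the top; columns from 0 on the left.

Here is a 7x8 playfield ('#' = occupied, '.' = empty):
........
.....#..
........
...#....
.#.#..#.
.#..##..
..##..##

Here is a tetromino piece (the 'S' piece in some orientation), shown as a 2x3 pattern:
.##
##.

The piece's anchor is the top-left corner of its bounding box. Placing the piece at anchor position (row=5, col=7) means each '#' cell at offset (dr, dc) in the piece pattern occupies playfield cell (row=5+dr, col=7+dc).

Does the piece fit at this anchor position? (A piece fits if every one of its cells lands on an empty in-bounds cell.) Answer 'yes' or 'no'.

Check each piece cell at anchor (5, 7):
  offset (0,1) -> (5,8): out of bounds -> FAIL
  offset (0,2) -> (5,9): out of bounds -> FAIL
  offset (1,0) -> (6,7): occupied ('#') -> FAIL
  offset (1,1) -> (6,8): out of bounds -> FAIL
All cells valid: no

Answer: no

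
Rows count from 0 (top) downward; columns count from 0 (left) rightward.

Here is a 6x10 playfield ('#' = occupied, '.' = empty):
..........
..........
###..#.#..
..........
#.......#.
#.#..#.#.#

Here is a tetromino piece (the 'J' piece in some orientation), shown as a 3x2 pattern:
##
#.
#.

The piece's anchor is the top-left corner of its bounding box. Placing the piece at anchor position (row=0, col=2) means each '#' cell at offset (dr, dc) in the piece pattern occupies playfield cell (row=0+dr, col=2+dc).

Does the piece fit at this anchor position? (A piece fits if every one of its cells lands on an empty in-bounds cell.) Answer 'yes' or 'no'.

Check each piece cell at anchor (0, 2):
  offset (0,0) -> (0,2): empty -> OK
  offset (0,1) -> (0,3): empty -> OK
  offset (1,0) -> (1,2): empty -> OK
  offset (2,0) -> (2,2): occupied ('#') -> FAIL
All cells valid: no

Answer: no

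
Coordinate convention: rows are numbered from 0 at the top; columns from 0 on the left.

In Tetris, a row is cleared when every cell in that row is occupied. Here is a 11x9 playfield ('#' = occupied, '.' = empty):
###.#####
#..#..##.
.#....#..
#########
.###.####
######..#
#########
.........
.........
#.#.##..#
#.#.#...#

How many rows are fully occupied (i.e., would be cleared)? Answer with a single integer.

Answer: 2

Derivation:
Check each row:
  row 0: 1 empty cell -> not full
  row 1: 5 empty cells -> not full
  row 2: 7 empty cells -> not full
  row 3: 0 empty cells -> FULL (clear)
  row 4: 2 empty cells -> not full
  row 5: 2 empty cells -> not full
  row 6: 0 empty cells -> FULL (clear)
  row 7: 9 empty cells -> not full
  row 8: 9 empty cells -> not full
  row 9: 4 empty cells -> not full
  row 10: 5 empty cells -> not full
Total rows cleared: 2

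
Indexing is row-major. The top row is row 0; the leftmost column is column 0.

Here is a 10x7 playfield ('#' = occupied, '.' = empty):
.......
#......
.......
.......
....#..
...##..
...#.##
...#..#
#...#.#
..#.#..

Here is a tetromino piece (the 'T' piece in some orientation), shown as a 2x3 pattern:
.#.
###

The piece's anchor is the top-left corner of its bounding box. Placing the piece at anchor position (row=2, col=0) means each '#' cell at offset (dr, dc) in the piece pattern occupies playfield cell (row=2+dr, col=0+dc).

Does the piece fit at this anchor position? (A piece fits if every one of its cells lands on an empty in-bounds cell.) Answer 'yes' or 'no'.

Check each piece cell at anchor (2, 0):
  offset (0,1) -> (2,1): empty -> OK
  offset (1,0) -> (3,0): empty -> OK
  offset (1,1) -> (3,1): empty -> OK
  offset (1,2) -> (3,2): empty -> OK
All cells valid: yes

Answer: yes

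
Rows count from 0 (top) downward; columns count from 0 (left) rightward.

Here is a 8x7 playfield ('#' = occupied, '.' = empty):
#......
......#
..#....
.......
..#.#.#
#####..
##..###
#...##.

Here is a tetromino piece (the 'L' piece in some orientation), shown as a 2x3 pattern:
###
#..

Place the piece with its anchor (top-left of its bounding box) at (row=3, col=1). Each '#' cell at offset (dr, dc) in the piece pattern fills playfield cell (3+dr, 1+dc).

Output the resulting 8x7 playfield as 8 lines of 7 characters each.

Fill (3+0,1+0) = (3,1)
Fill (3+0,1+1) = (3,2)
Fill (3+0,1+2) = (3,3)
Fill (3+1,1+0) = (4,1)

Answer: #......
......#
..#....
.###...
.##.#.#
#####..
##..###
#...##.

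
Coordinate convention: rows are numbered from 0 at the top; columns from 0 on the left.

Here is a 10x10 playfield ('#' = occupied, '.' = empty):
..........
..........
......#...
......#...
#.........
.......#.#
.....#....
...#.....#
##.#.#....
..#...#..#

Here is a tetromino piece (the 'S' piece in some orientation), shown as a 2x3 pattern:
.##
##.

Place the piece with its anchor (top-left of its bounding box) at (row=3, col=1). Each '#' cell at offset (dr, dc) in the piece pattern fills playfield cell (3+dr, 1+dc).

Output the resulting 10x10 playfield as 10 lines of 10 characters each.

Answer: ..........
..........
......#...
..##..#...
###.......
.......#.#
.....#....
...#.....#
##.#.#....
..#...#..#

Derivation:
Fill (3+0,1+1) = (3,2)
Fill (3+0,1+2) = (3,3)
Fill (3+1,1+0) = (4,1)
Fill (3+1,1+1) = (4,2)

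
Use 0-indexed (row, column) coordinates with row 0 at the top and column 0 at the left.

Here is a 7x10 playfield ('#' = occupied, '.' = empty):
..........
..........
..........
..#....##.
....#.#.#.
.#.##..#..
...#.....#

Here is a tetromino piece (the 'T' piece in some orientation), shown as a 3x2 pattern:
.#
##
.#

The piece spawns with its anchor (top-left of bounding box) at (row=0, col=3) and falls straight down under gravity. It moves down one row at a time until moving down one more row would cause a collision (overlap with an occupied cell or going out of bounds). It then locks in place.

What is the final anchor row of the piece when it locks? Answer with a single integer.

Spawn at (row=0, col=3). Try each row:
  row 0: fits
  row 1: fits
  row 2: blocked -> lock at row 1

Answer: 1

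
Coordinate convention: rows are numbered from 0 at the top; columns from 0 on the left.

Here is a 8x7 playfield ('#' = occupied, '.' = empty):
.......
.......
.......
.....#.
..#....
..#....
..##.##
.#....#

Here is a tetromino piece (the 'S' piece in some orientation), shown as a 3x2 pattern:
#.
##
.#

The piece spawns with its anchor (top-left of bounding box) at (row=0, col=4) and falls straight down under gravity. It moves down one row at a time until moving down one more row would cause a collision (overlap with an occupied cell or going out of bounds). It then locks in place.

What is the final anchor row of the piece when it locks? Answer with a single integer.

Spawn at (row=0, col=4). Try each row:
  row 0: fits
  row 1: blocked -> lock at row 0

Answer: 0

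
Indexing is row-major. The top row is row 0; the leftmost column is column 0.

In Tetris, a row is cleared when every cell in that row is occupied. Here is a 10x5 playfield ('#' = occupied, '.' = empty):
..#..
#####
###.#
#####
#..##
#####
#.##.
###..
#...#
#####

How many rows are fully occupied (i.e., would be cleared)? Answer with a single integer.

Check each row:
  row 0: 4 empty cells -> not full
  row 1: 0 empty cells -> FULL (clear)
  row 2: 1 empty cell -> not full
  row 3: 0 empty cells -> FULL (clear)
  row 4: 2 empty cells -> not full
  row 5: 0 empty cells -> FULL (clear)
  row 6: 2 empty cells -> not full
  row 7: 2 empty cells -> not full
  row 8: 3 empty cells -> not full
  row 9: 0 empty cells -> FULL (clear)
Total rows cleared: 4

Answer: 4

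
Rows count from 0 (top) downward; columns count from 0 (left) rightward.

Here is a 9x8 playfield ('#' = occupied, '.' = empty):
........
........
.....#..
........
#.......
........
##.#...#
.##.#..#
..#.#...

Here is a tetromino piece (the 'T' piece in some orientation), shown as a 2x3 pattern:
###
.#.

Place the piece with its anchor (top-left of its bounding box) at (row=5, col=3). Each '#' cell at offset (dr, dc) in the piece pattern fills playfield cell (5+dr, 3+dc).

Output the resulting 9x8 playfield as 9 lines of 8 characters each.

Fill (5+0,3+0) = (5,3)
Fill (5+0,3+1) = (5,4)
Fill (5+0,3+2) = (5,5)
Fill (5+1,3+1) = (6,4)

Answer: ........
........
.....#..
........
#.......
...###..
##.##..#
.##.#..#
..#.#...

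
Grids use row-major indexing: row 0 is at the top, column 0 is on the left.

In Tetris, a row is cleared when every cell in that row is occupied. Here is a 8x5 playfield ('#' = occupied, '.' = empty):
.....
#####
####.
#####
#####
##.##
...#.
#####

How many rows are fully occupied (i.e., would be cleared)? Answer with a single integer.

Answer: 4

Derivation:
Check each row:
  row 0: 5 empty cells -> not full
  row 1: 0 empty cells -> FULL (clear)
  row 2: 1 empty cell -> not full
  row 3: 0 empty cells -> FULL (clear)
  row 4: 0 empty cells -> FULL (clear)
  row 5: 1 empty cell -> not full
  row 6: 4 empty cells -> not full
  row 7: 0 empty cells -> FULL (clear)
Total rows cleared: 4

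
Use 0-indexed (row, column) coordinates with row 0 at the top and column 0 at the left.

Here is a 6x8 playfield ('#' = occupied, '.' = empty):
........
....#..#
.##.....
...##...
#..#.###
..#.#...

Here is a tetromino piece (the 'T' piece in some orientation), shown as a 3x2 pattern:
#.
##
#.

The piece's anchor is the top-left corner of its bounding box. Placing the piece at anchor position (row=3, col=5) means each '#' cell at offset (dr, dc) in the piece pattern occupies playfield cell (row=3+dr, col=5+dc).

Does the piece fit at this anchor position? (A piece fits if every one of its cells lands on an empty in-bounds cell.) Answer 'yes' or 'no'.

Check each piece cell at anchor (3, 5):
  offset (0,0) -> (3,5): empty -> OK
  offset (1,0) -> (4,5): occupied ('#') -> FAIL
  offset (1,1) -> (4,6): occupied ('#') -> FAIL
  offset (2,0) -> (5,5): empty -> OK
All cells valid: no

Answer: no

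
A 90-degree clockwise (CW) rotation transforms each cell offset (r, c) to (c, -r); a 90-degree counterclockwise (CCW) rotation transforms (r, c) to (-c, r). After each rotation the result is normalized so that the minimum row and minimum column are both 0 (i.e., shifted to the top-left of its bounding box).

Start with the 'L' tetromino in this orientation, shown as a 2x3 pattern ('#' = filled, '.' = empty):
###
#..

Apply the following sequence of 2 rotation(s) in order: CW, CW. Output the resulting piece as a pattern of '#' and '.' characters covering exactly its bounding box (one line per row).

Start:
###
#..
After rotation 1 (CW):
##
.#
.#
After rotation 2 (CW):
..#
###

Answer: ..#
###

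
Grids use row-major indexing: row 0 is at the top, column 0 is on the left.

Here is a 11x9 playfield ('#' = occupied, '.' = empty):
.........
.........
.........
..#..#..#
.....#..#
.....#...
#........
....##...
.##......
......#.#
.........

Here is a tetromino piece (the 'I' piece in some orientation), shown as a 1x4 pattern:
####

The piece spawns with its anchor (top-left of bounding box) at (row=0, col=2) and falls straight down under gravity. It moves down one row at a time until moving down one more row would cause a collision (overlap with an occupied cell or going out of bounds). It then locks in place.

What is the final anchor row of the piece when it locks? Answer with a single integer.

Answer: 2

Derivation:
Spawn at (row=0, col=2). Try each row:
  row 0: fits
  row 1: fits
  row 2: fits
  row 3: blocked -> lock at row 2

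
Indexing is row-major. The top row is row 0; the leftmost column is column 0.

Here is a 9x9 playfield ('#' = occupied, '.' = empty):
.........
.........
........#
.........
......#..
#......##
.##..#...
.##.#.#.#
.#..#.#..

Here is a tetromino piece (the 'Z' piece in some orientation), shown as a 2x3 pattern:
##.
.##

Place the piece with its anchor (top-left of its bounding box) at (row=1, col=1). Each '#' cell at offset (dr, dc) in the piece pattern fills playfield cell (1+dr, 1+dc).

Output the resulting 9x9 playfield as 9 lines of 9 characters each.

Answer: .........
.##......
..##....#
.........
......#..
#......##
.##..#...
.##.#.#.#
.#..#.#..

Derivation:
Fill (1+0,1+0) = (1,1)
Fill (1+0,1+1) = (1,2)
Fill (1+1,1+1) = (2,2)
Fill (1+1,1+2) = (2,3)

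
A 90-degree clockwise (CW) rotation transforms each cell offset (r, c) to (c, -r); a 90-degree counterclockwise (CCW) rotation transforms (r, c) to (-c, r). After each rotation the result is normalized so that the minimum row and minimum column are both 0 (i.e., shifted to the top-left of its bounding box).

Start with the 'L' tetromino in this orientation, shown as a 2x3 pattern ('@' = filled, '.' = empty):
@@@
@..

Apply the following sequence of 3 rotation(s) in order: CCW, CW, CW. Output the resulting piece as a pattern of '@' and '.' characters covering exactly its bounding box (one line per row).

Start:
@@@
@..
After rotation 1 (CCW):
@.
@.
@@
After rotation 2 (CW):
@@@
@..
After rotation 3 (CW):
@@
.@
.@

Answer: @@
.@
.@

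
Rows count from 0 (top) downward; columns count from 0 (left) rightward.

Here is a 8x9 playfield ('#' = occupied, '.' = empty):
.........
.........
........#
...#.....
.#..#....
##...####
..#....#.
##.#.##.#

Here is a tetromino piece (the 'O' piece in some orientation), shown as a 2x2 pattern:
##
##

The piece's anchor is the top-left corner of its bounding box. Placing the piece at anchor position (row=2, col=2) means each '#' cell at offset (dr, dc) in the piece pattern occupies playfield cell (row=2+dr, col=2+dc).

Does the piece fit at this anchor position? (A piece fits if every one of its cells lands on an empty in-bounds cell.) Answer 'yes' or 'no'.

Check each piece cell at anchor (2, 2):
  offset (0,0) -> (2,2): empty -> OK
  offset (0,1) -> (2,3): empty -> OK
  offset (1,0) -> (3,2): empty -> OK
  offset (1,1) -> (3,3): occupied ('#') -> FAIL
All cells valid: no

Answer: no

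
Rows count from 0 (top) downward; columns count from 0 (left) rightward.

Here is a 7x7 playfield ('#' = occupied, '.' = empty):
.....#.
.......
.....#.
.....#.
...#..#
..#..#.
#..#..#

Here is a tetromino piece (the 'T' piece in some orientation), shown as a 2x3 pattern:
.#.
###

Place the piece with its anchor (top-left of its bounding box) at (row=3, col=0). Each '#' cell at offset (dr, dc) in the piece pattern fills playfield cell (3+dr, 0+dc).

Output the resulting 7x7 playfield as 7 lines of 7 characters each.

Fill (3+0,0+1) = (3,1)
Fill (3+1,0+0) = (4,0)
Fill (3+1,0+1) = (4,1)
Fill (3+1,0+2) = (4,2)

Answer: .....#.
.......
.....#.
.#...#.
####..#
..#..#.
#..#..#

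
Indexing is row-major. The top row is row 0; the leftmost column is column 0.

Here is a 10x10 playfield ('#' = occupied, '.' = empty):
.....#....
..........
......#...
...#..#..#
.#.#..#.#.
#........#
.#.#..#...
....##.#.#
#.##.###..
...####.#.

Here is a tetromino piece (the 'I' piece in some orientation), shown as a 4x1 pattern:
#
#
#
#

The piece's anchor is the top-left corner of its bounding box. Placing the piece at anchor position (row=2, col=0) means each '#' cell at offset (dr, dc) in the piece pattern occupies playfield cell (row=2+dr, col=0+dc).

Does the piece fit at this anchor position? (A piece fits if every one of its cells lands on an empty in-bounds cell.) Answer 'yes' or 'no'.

Check each piece cell at anchor (2, 0):
  offset (0,0) -> (2,0): empty -> OK
  offset (1,0) -> (3,0): empty -> OK
  offset (2,0) -> (4,0): empty -> OK
  offset (3,0) -> (5,0): occupied ('#') -> FAIL
All cells valid: no

Answer: no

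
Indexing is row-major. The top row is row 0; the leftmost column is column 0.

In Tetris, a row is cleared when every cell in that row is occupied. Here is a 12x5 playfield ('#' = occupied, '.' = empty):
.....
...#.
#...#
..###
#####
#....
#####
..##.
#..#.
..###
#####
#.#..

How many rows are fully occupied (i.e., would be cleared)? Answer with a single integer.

Check each row:
  row 0: 5 empty cells -> not full
  row 1: 4 empty cells -> not full
  row 2: 3 empty cells -> not full
  row 3: 2 empty cells -> not full
  row 4: 0 empty cells -> FULL (clear)
  row 5: 4 empty cells -> not full
  row 6: 0 empty cells -> FULL (clear)
  row 7: 3 empty cells -> not full
  row 8: 3 empty cells -> not full
  row 9: 2 empty cells -> not full
  row 10: 0 empty cells -> FULL (clear)
  row 11: 3 empty cells -> not full
Total rows cleared: 3

Answer: 3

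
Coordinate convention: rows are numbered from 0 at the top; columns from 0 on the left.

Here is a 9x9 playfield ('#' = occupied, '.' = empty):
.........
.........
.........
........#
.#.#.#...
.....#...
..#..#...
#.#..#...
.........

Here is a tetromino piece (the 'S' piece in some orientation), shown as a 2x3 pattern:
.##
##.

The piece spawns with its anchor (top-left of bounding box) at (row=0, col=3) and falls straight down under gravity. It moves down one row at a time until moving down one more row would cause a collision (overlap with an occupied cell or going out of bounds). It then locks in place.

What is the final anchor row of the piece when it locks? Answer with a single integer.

Answer: 2

Derivation:
Spawn at (row=0, col=3). Try each row:
  row 0: fits
  row 1: fits
  row 2: fits
  row 3: blocked -> lock at row 2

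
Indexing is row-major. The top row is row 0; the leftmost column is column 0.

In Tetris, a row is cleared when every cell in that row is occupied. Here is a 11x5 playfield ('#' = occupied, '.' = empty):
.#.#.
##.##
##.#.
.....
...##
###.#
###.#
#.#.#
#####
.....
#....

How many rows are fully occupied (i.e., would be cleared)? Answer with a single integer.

Answer: 1

Derivation:
Check each row:
  row 0: 3 empty cells -> not full
  row 1: 1 empty cell -> not full
  row 2: 2 empty cells -> not full
  row 3: 5 empty cells -> not full
  row 4: 3 empty cells -> not full
  row 5: 1 empty cell -> not full
  row 6: 1 empty cell -> not full
  row 7: 2 empty cells -> not full
  row 8: 0 empty cells -> FULL (clear)
  row 9: 5 empty cells -> not full
  row 10: 4 empty cells -> not full
Total rows cleared: 1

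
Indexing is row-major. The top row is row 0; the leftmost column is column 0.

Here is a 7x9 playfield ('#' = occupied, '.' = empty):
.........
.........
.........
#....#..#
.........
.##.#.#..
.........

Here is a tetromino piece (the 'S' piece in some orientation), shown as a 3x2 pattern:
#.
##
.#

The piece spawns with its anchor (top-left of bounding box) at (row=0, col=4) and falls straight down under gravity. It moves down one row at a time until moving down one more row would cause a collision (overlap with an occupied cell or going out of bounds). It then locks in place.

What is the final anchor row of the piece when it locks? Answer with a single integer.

Spawn at (row=0, col=4). Try each row:
  row 0: fits
  row 1: blocked -> lock at row 0

Answer: 0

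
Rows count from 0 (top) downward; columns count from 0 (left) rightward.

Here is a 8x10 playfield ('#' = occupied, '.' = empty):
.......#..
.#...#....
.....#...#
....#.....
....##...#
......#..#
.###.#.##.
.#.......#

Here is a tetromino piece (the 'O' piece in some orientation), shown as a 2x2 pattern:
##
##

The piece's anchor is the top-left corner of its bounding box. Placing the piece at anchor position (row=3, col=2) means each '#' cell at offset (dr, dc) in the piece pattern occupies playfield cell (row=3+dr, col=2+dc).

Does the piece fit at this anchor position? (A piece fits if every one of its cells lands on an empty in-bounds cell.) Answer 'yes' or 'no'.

Answer: yes

Derivation:
Check each piece cell at anchor (3, 2):
  offset (0,0) -> (3,2): empty -> OK
  offset (0,1) -> (3,3): empty -> OK
  offset (1,0) -> (4,2): empty -> OK
  offset (1,1) -> (4,3): empty -> OK
All cells valid: yes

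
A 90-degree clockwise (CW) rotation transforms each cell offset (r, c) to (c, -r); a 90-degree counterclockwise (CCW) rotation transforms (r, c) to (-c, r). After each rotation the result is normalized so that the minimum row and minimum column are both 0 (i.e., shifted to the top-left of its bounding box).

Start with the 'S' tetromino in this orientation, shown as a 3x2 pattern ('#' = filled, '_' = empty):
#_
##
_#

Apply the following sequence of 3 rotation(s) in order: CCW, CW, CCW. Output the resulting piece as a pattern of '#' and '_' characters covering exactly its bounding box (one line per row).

Answer: _##
##_

Derivation:
Start:
#_
##
_#
After rotation 1 (CCW):
_##
##_
After rotation 2 (CW):
#_
##
_#
After rotation 3 (CCW):
_##
##_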